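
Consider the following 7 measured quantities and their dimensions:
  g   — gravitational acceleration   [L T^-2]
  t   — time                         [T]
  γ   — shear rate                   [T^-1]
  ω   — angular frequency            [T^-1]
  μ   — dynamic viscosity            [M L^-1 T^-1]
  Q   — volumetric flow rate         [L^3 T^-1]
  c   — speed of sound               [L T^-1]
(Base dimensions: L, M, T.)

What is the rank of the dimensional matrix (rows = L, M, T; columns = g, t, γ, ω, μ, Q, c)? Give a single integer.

3

Write exponents as rows L,M,T / cols g,t,γ,ω,μ,Q,c:
  L: [ 1  0  0  0 -1  3  1]
  M: [ 0  0  0  0  1  0  0]
  T: [-2  1 -1 -1 -1 -1 -1]
Echelon form has 3 nonzero rows (pivots: g,t,μ)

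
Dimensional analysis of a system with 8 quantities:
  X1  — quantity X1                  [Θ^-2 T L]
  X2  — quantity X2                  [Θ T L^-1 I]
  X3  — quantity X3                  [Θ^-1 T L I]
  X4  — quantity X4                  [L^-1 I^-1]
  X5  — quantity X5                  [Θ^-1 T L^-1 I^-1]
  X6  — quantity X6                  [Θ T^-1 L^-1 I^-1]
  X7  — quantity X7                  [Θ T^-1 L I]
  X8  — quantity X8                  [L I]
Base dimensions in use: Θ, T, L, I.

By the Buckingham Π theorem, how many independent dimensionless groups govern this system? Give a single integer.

5

Dimensional matrix (Θ×T×L×I by X1×X2×X3×X4×X5×X6×X7×X8):
  Θ: [-2  1 -1  0 -1  1  1  0]
  T: [ 1  1  1  0  1 -1 -1  0]
  L: [ 1 -1  1 -1 -1 -1  1  1]
  I: [ 0  1  1 -1 -1 -1  1  1]
Row reduction gives pivot columns X1,X2,X3; rank = 3
Π count = n − r = 8 − 3 = 5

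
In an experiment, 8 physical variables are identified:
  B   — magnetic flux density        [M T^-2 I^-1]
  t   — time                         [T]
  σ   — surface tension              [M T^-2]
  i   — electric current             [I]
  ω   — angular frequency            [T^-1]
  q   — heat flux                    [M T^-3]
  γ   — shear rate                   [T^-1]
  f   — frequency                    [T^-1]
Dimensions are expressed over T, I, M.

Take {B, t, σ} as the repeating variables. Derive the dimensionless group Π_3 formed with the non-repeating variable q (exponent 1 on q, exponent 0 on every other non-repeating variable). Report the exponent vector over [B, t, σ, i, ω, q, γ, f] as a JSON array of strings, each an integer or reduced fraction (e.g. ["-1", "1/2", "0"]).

Dimensional matrix (T×I×M by B×t×σ×i×ω×q×γ×f):
  T: [-2  1 -2  0 -1 -3 -1 -1]
  I: [-1  0  0  1  0  0  0  0]
  M: [ 1  0  1  0  0  1  0  0]
Row reduction gives pivot columns B,t,σ; rank = 3
Repeat: B,t,σ; free: i,ω,q,γ,f
RREF:
  r0: [   1    0    0   -1    0    0    0    0]
  r1: [   0    1    0    0   -1   -1   -1   -1]
  r2: [   0    0    1    1    0    1    0    0]
Fix exponent of q at 1, i at 0, ω at 0, γ at 0, f at 0; solve each RREF row for its pivot's exponent:
  r0: exp(B) + (0)·1 = 0 ⇒ exp(B) = 0
  r1: exp(t) + (-1)·1 = 0 ⇒ exp(t) = 1
  r2: exp(σ) + (1)·1 = 0 ⇒ exp(σ) = -1
Π_3 = t · σ^-1 · q

["0", "1", "-1", "0", "0", "1", "0", "0"]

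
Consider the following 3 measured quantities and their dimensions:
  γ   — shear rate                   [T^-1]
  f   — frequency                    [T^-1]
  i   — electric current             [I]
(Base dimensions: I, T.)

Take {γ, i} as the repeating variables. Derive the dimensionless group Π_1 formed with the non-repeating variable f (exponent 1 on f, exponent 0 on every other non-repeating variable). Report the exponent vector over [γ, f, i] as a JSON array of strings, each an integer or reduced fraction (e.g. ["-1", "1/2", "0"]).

["-1", "1", "0"]

Exponent matrix [I,T] × [γ,f,i]:
  I: [ 0  0  1]
  T: [-1 -1  0]
RREF → pivots at {γ,i} ⇒ r = 2
Pivot set = {γ,i}, free = {f}
RREF:
  r0: [   1    1    0]
  r1: [   0    0    1]
Fix exponent of f at 1; solve each RREF row for its pivot's exponent:
  r0: exp(γ) + (1)·1 = 0 ⇒ exp(γ) = -1
  r1: exp(i) + (0)·1 = 0 ⇒ exp(i) = 0
Π_1 = γ^-1 · f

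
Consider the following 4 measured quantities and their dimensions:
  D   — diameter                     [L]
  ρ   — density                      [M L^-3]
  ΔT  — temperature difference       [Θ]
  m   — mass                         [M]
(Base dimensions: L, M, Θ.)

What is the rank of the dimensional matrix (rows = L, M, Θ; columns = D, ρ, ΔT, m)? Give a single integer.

Exponent matrix [L,M,Θ] × [D,ρ,ΔT,m]:
  L: [ 1 -3  0  0]
  M: [ 0  1  0  1]
  Θ: [ 0  0  1  0]
RREF → pivots at {D,ρ,ΔT} ⇒ r = 3

3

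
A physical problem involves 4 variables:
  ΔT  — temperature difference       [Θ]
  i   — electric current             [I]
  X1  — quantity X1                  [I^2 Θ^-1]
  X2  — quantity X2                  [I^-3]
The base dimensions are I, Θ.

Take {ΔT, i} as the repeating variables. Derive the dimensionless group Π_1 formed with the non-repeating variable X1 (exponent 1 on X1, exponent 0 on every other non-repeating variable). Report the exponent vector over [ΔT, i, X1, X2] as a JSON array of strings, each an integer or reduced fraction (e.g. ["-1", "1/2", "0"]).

Dimensional matrix (I×Θ by ΔT×i×X1×X2):
  I: [ 0  1  2 -3]
  Θ: [ 1  0 -1  0]
Row reduction gives pivot columns ΔT,i; rank = 2
Pivot set = {ΔT,i}, free = {X1,X2}
RREF:
  r0: [   1    0   -1    0]
  r1: [   0    1    2   -3]
Fix exponent of X1 at 1, X2 at 0; solve each RREF row for its pivot's exponent:
  r0: exp(ΔT) + (-1)·1 = 0 ⇒ exp(ΔT) = 1
  r1: exp(i) + (2)·1 = 0 ⇒ exp(i) = -2
Π_1 = ΔT · i^-2 · X1

["1", "-2", "1", "0"]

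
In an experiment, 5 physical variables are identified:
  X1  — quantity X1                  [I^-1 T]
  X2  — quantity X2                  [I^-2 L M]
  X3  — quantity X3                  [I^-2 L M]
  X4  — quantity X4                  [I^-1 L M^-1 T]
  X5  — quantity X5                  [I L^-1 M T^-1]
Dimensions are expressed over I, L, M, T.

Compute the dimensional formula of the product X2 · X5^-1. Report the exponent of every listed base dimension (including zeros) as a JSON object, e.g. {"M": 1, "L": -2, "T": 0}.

Dimensional matrix (I×L×M×T by X1×X2×X3×X4×X5):
  I: [-1 -2 -2 -1  1]
  L: [ 0  1  1  1 -1]
  M: [ 0  1  1 -1  1]
  T: [ 1  0  0  1 -1]
  [I]: (1)·-2+(-1)·1 = -3
  [L]: (1)·1+(-1)·-1 = 2
  [M]: (1)·1+(-1)·1 = 0
  [T]: (1)·0+(-1)·-1 = 1
⇒ I^-3 L^2 T

{"I": -3, "L": 2, "M": 0, "T": 1}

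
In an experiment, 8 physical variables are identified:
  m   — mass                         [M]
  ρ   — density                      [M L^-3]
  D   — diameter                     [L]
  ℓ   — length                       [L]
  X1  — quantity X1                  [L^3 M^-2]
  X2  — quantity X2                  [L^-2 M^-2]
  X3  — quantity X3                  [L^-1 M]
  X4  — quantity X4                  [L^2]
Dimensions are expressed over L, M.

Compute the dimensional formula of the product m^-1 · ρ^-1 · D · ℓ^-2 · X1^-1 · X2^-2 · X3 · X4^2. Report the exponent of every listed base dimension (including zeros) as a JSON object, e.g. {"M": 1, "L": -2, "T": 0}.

{"L": 6, "M": 5}

Dimensional matrix (L×M by m×ρ×D×ℓ×X1×X2×X3×X4):
  L: [ 0 -3  1  1  3 -2 -1  2]
  M: [ 1  1  0  0 -2 -2  1  0]
  [L]: (-1)·0+(-1)·-3+(1)·1+(-2)·1+(-1)·3+(-2)·-2+(1)·-1+(2)·2 = 6
  [M]: (-1)·1+(-1)·1+(1)·0+(-2)·0+(-1)·-2+(-2)·-2+(1)·1+(2)·0 = 5
⇒ L^6 M^5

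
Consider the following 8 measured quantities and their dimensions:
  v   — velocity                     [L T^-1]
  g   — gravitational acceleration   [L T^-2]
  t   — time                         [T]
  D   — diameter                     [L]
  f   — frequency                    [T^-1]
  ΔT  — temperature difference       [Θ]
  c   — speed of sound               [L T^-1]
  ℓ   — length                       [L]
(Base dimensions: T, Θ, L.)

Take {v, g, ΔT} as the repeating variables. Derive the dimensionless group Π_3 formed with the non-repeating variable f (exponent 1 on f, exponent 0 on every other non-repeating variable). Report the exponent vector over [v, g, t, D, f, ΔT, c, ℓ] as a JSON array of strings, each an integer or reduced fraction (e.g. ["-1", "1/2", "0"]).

["1", "-1", "0", "0", "1", "0", "0", "0"]

Exponent matrix [T,Θ,L] × [v,g,t,D,f,ΔT,c,ℓ]:
  T: [-1 -2  1  0 -1  0 -1  0]
  Θ: [ 0  0  0  0  0  1  0  0]
  L: [ 1  1  0  1  0  0  1  1]
Echelon form has 3 nonzero rows (pivots: v,g,ΔT)
Pivot set = {v,g,ΔT}, free = {t,D,f,c,ℓ}
RREF:
  r0: [   1    0    1    2   -1    0    1    2]
  r1: [   0    1   -1   -1    1    0    0   -1]
  r2: [   0    0    0    0    0    1    0    0]
Fix exponent of f at 1, t at 0, D at 0, c at 0, ℓ at 0; solve each RREF row for its pivot's exponent:
  r0: exp(v) + (-1)·1 = 0 ⇒ exp(v) = 1
  r1: exp(g) + (1)·1 = 0 ⇒ exp(g) = -1
  r2: exp(ΔT) + (0)·1 = 0 ⇒ exp(ΔT) = 0
Π_3 = v · g^-1 · f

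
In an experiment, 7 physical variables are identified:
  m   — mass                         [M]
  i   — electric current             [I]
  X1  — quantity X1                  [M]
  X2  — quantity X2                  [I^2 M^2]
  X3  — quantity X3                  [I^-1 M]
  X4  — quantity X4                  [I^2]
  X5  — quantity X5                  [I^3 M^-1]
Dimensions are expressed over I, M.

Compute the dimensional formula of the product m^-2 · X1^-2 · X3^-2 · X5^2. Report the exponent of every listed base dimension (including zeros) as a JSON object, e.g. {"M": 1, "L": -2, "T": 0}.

{"I": 8, "M": -8}

Dimensional matrix (I×M by m×i×X1×X2×X3×X4×X5):
  I: [ 0  1  0  2 -1  2  3]
  M: [ 1  0  1  2  1  0 -1]
  [I]: (-2)·0+(-2)·0+(-2)·-1+(2)·3 = 8
  [M]: (-2)·1+(-2)·1+(-2)·1+(2)·-1 = -8
⇒ I^8 M^-8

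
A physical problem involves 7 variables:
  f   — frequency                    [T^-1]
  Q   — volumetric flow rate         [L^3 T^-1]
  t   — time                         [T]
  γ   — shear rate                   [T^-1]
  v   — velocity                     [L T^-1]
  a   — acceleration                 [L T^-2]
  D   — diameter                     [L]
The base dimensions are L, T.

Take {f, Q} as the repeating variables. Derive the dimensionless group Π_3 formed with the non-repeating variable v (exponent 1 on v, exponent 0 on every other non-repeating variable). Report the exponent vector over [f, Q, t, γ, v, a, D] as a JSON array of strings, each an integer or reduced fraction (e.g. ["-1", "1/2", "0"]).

["-2/3", "-1/3", "0", "0", "1", "0", "0"]

Write exponents as rows L,T / cols f,Q,t,γ,v,a,D:
  L: [ 0  3  0  0  1  1  1]
  T: [-1 -1  1 -1 -1 -2  0]
Row reduction gives pivot columns f,Q; rank = 2
Repeat: f,Q; free: t,γ,v,a,D
RREF:
  r0: [   1    0   -1    1  2/3  5/3 -1/3]
  r1: [   0    1    0    0  1/3  1/3  1/3]
Fix exponent of v at 1, t at 0, γ at 0, a at 0, D at 0; solve each RREF row for its pivot's exponent:
  r0: exp(f) + (2/3)·1 = 0 ⇒ exp(f) = -2/3
  r1: exp(Q) + (1/3)·1 = 0 ⇒ exp(Q) = -1/3
Π_3 = f^(-2/3) · Q^(-1/3) · v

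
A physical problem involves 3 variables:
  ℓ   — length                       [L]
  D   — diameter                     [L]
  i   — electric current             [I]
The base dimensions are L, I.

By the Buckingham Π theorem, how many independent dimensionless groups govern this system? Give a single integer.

1

Exponent matrix [L,I] × [ℓ,D,i]:
  L: [ 1  1  0]
  I: [ 0  0  1]
RREF → pivots at {ℓ,i} ⇒ r = 2
Π count = n − r = 3 − 2 = 1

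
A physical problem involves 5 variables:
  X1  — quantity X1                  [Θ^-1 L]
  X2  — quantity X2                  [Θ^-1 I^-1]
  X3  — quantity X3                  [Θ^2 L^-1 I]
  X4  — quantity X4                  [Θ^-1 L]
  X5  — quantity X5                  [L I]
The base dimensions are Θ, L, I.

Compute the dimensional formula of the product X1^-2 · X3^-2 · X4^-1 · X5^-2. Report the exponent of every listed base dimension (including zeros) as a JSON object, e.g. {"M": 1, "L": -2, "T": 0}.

{"Θ": -1, "L": -3, "I": -4}

Dimensional matrix (Θ×L×I by X1×X2×X3×X4×X5):
  Θ: [-1 -1  2 -1  0]
  L: [ 1  0 -1  1  1]
  I: [ 0 -1  1  0  1]
  [Θ]: (-2)·-1+(-2)·2+(-1)·-1+(-2)·0 = -1
  [L]: (-2)·1+(-2)·-1+(-1)·1+(-2)·1 = -3
  [I]: (-2)·0+(-2)·1+(-1)·0+(-2)·1 = -4
⇒ Θ^-1 L^-3 I^-4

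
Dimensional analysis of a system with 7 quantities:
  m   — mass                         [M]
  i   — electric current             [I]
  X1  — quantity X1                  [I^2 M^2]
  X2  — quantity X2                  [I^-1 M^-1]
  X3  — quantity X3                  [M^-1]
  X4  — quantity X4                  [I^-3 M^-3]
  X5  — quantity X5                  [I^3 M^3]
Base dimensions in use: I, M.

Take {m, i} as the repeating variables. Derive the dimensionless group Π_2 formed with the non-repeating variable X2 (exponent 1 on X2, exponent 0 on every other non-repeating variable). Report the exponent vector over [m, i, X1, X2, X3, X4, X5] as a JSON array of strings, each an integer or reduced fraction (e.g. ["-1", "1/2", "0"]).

["1", "1", "0", "1", "0", "0", "0"]

Exponent matrix [I,M] × [m,i,X1,X2,X3,X4,X5]:
  I: [ 0  1  2 -1  0 -3  3]
  M: [ 1  0  2 -1 -1 -3  3]
Echelon form has 2 nonzero rows (pivots: m,i)
Repeat: m,i; free: X1,X2,X3,X4,X5
RREF:
  r0: [   1    0    2   -1   -1   -3    3]
  r1: [   0    1    2   -1    0   -3    3]
Fix exponent of X2 at 1, X1 at 0, X3 at 0, X4 at 0, X5 at 0; solve each RREF row for its pivot's exponent:
  r0: exp(m) + (-1)·1 = 0 ⇒ exp(m) = 1
  r1: exp(i) + (-1)·1 = 0 ⇒ exp(i) = 1
Π_2 = m · i · X2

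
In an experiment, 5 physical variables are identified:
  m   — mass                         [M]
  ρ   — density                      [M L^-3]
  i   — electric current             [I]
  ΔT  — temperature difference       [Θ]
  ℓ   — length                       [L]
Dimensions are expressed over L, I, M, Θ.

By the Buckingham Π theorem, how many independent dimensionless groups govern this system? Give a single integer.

Exponent matrix [L,I,M,Θ] × [m,ρ,i,ΔT,ℓ]:
  L: [ 0 -3  0  0  1]
  I: [ 0  0  1  0  0]
  M: [ 1  1  0  0  0]
  Θ: [ 0  0  0  1  0]
Row reduction gives pivot columns m,ρ,i,ΔT; rank = 4
n=5, r=4 ⇒ 1 dimensionless group

1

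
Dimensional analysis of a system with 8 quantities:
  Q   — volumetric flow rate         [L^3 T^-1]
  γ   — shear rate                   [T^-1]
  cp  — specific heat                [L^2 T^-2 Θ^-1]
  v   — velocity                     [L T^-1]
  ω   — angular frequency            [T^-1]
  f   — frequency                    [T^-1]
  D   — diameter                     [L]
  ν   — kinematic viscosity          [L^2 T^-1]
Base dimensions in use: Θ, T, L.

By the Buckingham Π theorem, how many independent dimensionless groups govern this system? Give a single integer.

Dimensional matrix (Θ×T×L by Q×γ×cp×v×ω×f×D×ν):
  Θ: [ 0  0 -1  0  0  0  0  0]
  T: [-1 -1 -2 -1 -1 -1  0 -1]
  L: [ 3  0  2  1  0  0  1  2]
Row reduction gives pivot columns Q,γ,cp; rank = 3
8 vars − rank 3 = 5 Π groups

5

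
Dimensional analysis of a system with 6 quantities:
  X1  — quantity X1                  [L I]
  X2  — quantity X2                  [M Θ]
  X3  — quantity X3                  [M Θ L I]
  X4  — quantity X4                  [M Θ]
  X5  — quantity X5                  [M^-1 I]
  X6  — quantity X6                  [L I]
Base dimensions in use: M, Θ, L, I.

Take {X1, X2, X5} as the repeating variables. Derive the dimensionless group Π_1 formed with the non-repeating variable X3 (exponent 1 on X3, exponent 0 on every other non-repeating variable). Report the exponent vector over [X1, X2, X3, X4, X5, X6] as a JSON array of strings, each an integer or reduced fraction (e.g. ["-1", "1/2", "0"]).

["-1", "-1", "1", "0", "0", "0"]

Write exponents as rows M,Θ,L,I / cols X1,X2,X3,X4,X5,X6:
  M: [ 0  1  1  1 -1  0]
  Θ: [ 0  1  1  1  0  0]
  L: [ 1  0  1  0  0  1]
  I: [ 1  0  1  0  1  1]
Echelon form has 3 nonzero rows (pivots: X1,X2,X5)
Repeat: X1,X2,X5; free: X3,X4,X6
RREF:
  r0: [   1    0    1    0    0    1]
  r1: [   0    1    1    1    0    0]
  r2: [   0    0    0    0    1    0]
  r3: [   0    0    0    0    0    0]
Fix exponent of X3 at 1, X4 at 0, X6 at 0; solve each RREF row for its pivot's exponent:
  r0: exp(X1) + (1)·1 = 0 ⇒ exp(X1) = -1
  r1: exp(X2) + (1)·1 = 0 ⇒ exp(X2) = -1
  r2: exp(X5) + (0)·1 = 0 ⇒ exp(X5) = 0
Π_1 = X1^-1 · X2^-1 · X3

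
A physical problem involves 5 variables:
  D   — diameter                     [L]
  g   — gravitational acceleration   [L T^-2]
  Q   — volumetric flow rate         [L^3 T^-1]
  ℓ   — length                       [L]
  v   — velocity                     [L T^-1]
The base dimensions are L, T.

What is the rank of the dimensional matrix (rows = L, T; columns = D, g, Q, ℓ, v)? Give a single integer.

Dimensional matrix (L×T by D×g×Q×ℓ×v):
  L: [ 1  1  3  1  1]
  T: [ 0 -2 -1  0 -1]
Echelon form has 2 nonzero rows (pivots: D,g)

2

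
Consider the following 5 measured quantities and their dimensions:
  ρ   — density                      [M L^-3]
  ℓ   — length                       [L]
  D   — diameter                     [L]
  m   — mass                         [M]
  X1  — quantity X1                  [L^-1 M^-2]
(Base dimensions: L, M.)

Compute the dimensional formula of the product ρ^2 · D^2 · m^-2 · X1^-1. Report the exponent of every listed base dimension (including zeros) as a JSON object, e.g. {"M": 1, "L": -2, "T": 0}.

Write exponents as rows L,M / cols ρ,ℓ,D,m,X1:
  L: [-3  1  1  0 -1]
  M: [ 1  0  0  1 -2]
  [L]: (2)·-3+(2)·1+(-2)·0+(-1)·-1 = -3
  [M]: (2)·1+(2)·0+(-2)·1+(-1)·-2 = 2
⇒ L^-3 M^2

{"L": -3, "M": 2}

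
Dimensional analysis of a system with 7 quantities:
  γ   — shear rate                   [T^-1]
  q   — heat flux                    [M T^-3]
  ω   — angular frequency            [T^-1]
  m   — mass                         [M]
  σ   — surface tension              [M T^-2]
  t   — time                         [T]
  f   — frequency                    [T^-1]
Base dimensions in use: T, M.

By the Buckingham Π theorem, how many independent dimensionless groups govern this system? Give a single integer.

5

Dimensional matrix (T×M by γ×q×ω×m×σ×t×f):
  T: [-1 -3 -1  0 -2  1 -1]
  M: [ 0  1  0  1  1  0  0]
Echelon form has 2 nonzero rows (pivots: γ,q)
Π count = n − r = 7 − 2 = 5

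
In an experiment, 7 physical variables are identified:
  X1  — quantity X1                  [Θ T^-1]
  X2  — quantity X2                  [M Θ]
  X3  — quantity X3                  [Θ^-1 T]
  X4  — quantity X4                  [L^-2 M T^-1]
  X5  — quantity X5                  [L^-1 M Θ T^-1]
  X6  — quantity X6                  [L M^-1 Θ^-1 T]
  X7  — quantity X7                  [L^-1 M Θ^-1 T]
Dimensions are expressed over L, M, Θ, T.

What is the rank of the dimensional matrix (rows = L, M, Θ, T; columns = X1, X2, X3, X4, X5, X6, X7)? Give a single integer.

Dimensional matrix (L×M×Θ×T by X1×X2×X3×X4×X5×X6×X7):
  L: [ 0  0  0 -2 -1  1 -1]
  M: [ 0  1  0  1  1 -1  1]
  Θ: [ 1  1 -1  0  1 -1 -1]
  T: [-1  0  1 -1 -1  1  1]
Row reduction gives pivot columns X1,X2,X4; rank = 3

3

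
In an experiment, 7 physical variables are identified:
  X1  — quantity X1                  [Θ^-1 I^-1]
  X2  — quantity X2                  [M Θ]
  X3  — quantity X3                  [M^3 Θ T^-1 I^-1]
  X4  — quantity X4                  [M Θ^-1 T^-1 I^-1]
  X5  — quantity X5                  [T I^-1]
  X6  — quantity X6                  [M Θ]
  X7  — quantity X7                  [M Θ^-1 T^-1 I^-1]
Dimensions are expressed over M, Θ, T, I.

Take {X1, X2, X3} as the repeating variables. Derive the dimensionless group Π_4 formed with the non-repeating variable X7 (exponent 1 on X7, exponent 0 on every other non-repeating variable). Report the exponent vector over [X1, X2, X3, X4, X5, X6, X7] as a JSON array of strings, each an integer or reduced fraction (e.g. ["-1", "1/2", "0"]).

Exponent matrix [M,Θ,T,I] × [X1,X2,X3,X4,X5,X6,X7]:
  M: [ 0  1  3  1  0  1  1]
  Θ: [-1  1  1 -1  0  1 -1]
  T: [ 0  0 -1 -1  1  0 -1]
  I: [-1  0 -1 -1 -1  0 -1]
RREF → pivots at {X1,X2,X3} ⇒ r = 3
Pivot set = {X1,X2,X3}, free = {X4,X5,X6,X7}
RREF:
  r0: [   1    0    0    0    2    0    0]
  r1: [   0    1    0   -2    3    1   -2]
  r2: [   0    0    1    1   -1    0    1]
  r3: [   0    0    0    0    0    0    0]
Fix exponent of X7 at 1, X4 at 0, X5 at 0, X6 at 0; solve each RREF row for its pivot's exponent:
  r0: exp(X1) + (0)·1 = 0 ⇒ exp(X1) = 0
  r1: exp(X2) + (-2)·1 = 0 ⇒ exp(X2) = 2
  r2: exp(X3) + (1)·1 = 0 ⇒ exp(X3) = -1
Π_4 = X2^2 · X3^-1 · X7

["0", "2", "-1", "0", "0", "0", "1"]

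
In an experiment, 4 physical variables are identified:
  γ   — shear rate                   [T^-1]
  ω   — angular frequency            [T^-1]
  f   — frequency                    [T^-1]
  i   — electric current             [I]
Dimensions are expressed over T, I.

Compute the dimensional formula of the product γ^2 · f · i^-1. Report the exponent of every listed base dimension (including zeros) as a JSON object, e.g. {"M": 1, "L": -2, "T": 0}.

Dimensional matrix (T×I by γ×ω×f×i):
  T: [-1 -1 -1  0]
  I: [ 0  0  0  1]
  [T]: (2)·-1+(1)·-1+(-1)·0 = -3
  [I]: (2)·0+(1)·0+(-1)·1 = -1
⇒ T^-3 I^-1

{"T": -3, "I": -1}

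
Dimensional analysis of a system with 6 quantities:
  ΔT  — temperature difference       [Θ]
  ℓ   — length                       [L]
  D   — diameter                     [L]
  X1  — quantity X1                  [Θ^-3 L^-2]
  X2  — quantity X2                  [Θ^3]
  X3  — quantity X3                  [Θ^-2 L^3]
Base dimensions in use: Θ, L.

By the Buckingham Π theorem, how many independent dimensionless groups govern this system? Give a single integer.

Exponent matrix [Θ,L] × [ΔT,ℓ,D,X1,X2,X3]:
  Θ: [ 1  0  0 -3  3 -2]
  L: [ 0  1  1 -2  0  3]
RREF → pivots at {ΔT,ℓ} ⇒ r = 2
6 vars − rank 2 = 4 Π groups

4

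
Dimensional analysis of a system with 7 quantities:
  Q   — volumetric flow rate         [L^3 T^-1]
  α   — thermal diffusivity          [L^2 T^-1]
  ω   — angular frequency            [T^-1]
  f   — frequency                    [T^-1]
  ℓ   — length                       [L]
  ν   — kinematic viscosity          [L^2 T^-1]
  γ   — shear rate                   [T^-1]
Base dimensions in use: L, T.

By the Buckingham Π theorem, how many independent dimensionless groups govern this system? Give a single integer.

Dimensional matrix (L×T by Q×α×ω×f×ℓ×ν×γ):
  L: [ 3  2  0  0  1  2  0]
  T: [-1 -1 -1 -1  0 -1 -1]
Echelon form has 2 nonzero rows (pivots: Q,α)
7 vars − rank 2 = 5 Π groups

5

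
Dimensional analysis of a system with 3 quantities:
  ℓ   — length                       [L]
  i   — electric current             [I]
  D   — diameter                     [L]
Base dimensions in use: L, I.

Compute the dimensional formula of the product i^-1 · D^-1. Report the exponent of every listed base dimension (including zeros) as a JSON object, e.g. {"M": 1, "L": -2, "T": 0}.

{"L": -1, "I": -1}

Exponent matrix [L,I] × [ℓ,i,D]:
  L: [ 1  0  1]
  I: [ 0  1  0]
  [L]: (-1)·0+(-1)·1 = -1
  [I]: (-1)·1+(-1)·0 = -1
⇒ L^-1 I^-1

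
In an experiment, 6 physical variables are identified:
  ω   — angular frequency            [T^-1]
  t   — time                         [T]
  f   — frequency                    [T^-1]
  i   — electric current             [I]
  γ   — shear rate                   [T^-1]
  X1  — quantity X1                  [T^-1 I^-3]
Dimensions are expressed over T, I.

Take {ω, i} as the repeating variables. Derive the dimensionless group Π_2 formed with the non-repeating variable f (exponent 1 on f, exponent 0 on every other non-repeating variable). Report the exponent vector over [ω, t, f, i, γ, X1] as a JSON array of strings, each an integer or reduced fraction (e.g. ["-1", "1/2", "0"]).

Write exponents as rows T,I / cols ω,t,f,i,γ,X1:
  T: [-1  1 -1  0 -1 -1]
  I: [ 0  0  0  1  0 -3]
RREF → pivots at {ω,i} ⇒ r = 2
Pivot set = {ω,i}, free = {t,f,γ,X1}
RREF:
  r0: [   1   -1    1    0    1    1]
  r1: [   0    0    0    1    0   -3]
Fix exponent of f at 1, t at 0, γ at 0, X1 at 0; solve each RREF row for its pivot's exponent:
  r0: exp(ω) + (1)·1 = 0 ⇒ exp(ω) = -1
  r1: exp(i) + (0)·1 = 0 ⇒ exp(i) = 0
Π_2 = ω^-1 · f

["-1", "0", "1", "0", "0", "0"]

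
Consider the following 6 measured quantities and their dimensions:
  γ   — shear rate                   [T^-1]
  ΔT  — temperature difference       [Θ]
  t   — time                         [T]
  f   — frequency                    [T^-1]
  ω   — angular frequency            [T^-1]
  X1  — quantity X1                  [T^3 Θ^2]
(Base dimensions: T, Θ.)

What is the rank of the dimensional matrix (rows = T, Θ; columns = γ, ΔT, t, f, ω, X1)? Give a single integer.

2

Write exponents as rows T,Θ / cols γ,ΔT,t,f,ω,X1:
  T: [-1  0  1 -1 -1  3]
  Θ: [ 0  1  0  0  0  2]
Row reduction gives pivot columns γ,ΔT; rank = 2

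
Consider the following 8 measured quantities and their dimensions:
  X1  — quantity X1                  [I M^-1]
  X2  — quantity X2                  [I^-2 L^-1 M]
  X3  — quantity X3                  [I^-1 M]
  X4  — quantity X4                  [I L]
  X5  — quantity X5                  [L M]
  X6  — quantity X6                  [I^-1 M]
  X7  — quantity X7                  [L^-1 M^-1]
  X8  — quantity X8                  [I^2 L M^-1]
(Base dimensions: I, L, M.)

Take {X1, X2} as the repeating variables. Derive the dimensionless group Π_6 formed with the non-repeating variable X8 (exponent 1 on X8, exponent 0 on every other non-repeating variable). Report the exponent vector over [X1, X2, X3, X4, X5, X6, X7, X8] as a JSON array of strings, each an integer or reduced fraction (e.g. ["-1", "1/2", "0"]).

Write exponents as rows I,L,M / cols X1,X2,X3,X4,X5,X6,X7,X8:
  I: [ 1 -2 -1  1  0 -1  0  2]
  L: [ 0 -1  0  1  1  0 -1  1]
  M: [-1  1  1  0  1  1 -1 -1]
Echelon form has 2 nonzero rows (pivots: X1,X2)
Repeat: X1,X2; free: X3,X4,X5,X6,X7,X8
RREF:
  r0: [   1    0   -1   -1   -2   -1    2    0]
  r1: [   0    1    0   -1   -1    0    1   -1]
  r2: [   0    0    0    0    0    0    0    0]
Fix exponent of X8 at 1, X3 at 0, X4 at 0, X5 at 0, X6 at 0, X7 at 0; solve each RREF row for its pivot's exponent:
  r0: exp(X1) + (0)·1 = 0 ⇒ exp(X1) = 0
  r1: exp(X2) + (-1)·1 = 0 ⇒ exp(X2) = 1
Π_6 = X2 · X8

["0", "1", "0", "0", "0", "0", "0", "1"]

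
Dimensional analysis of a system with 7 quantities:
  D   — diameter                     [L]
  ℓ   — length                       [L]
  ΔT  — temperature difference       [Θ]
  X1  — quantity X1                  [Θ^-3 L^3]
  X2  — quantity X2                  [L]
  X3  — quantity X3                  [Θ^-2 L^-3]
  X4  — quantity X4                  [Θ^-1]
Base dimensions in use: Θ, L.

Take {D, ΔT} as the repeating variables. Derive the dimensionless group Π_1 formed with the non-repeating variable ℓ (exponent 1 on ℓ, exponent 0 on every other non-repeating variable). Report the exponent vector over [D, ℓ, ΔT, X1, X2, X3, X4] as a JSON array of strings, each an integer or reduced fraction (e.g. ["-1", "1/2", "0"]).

Exponent matrix [Θ,L] × [D,ℓ,ΔT,X1,X2,X3,X4]:
  Θ: [ 0  0  1 -3  0 -2 -1]
  L: [ 1  1  0  3  1 -3  0]
RREF → pivots at {D,ΔT} ⇒ r = 2
Pivot set = {D,ΔT}, free = {ℓ,X1,X2,X3,X4}
RREF:
  r0: [   1    1    0    3    1   -3    0]
  r1: [   0    0    1   -3    0   -2   -1]
Fix exponent of ℓ at 1, X1 at 0, X2 at 0, X3 at 0, X4 at 0; solve each RREF row for its pivot's exponent:
  r0: exp(D) + (1)·1 = 0 ⇒ exp(D) = -1
  r1: exp(ΔT) + (0)·1 = 0 ⇒ exp(ΔT) = 0
Π_1 = D^-1 · ℓ

["-1", "1", "0", "0", "0", "0", "0"]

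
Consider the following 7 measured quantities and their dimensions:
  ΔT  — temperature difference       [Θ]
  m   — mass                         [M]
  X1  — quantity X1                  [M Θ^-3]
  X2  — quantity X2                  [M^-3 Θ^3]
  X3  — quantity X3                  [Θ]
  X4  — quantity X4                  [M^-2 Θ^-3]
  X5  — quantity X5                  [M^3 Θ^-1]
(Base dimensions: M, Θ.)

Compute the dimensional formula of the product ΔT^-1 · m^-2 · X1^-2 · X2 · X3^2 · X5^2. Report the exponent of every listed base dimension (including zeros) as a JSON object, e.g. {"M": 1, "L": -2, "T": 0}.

Write exponents as rows M,Θ / cols ΔT,m,X1,X2,X3,X4,X5:
  M: [ 0  1  1 -3  0 -2  3]
  Θ: [ 1  0 -3  3  1 -3 -1]
  [M]: (-1)·0+(-2)·1+(-2)·1+(1)·-3+(2)·0+(2)·3 = -1
  [Θ]: (-1)·1+(-2)·0+(-2)·-3+(1)·3+(2)·1+(2)·-1 = 8
⇒ M^-1 Θ^8

{"M": -1, "Θ": 8}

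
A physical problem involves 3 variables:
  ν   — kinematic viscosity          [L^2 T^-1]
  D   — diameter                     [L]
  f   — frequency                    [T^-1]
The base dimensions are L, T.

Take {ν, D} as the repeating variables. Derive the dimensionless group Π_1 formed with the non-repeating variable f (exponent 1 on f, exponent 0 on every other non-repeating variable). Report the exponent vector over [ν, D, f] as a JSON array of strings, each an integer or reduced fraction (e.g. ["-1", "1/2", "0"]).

["-1", "2", "1"]

Write exponents as rows L,T / cols ν,D,f:
  L: [ 2  1  0]
  T: [-1  0 -1]
Row reduction gives pivot columns ν,D; rank = 2
Repeat: ν,D; free: f
RREF:
  r0: [   1    0    1]
  r1: [   0    1   -2]
Fix exponent of f at 1; solve each RREF row for its pivot's exponent:
  r0: exp(ν) + (1)·1 = 0 ⇒ exp(ν) = -1
  r1: exp(D) + (-2)·1 = 0 ⇒ exp(D) = 2
Π_1 = ν^-1 · D^2 · f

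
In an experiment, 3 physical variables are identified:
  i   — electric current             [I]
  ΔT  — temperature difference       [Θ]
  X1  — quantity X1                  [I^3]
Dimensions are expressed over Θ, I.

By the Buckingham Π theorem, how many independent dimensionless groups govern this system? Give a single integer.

1

Dimensional matrix (Θ×I by i×ΔT×X1):
  Θ: [ 0  1  0]
  I: [ 1  0  3]
Row reduction gives pivot columns i,ΔT; rank = 2
n=3, r=2 ⇒ 1 dimensionless group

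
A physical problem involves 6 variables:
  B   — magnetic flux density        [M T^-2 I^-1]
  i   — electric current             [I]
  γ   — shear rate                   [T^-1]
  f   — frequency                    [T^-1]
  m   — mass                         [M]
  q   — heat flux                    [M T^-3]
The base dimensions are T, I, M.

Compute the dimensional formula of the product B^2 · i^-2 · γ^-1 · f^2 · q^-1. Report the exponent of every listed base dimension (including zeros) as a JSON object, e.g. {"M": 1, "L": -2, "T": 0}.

{"T": -2, "I": -4, "M": 1}

Dimensional matrix (T×I×M by B×i×γ×f×m×q):
  T: [-2  0 -1 -1  0 -3]
  I: [-1  1  0  0  0  0]
  M: [ 1  0  0  0  1  1]
  [T]: (2)·-2+(-2)·0+(-1)·-1+(2)·-1+(-1)·-3 = -2
  [I]: (2)·-1+(-2)·1+(-1)·0+(2)·0+(-1)·0 = -4
  [M]: (2)·1+(-2)·0+(-1)·0+(2)·0+(-1)·1 = 1
⇒ T^-2 I^-4 M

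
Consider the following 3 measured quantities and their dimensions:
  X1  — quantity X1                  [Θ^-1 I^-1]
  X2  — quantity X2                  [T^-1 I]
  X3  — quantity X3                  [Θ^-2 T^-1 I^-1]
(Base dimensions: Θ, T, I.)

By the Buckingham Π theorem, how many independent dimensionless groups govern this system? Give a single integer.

Write exponents as rows Θ,T,I / cols X1,X2,X3:
  Θ: [-1  0 -2]
  T: [ 0 -1 -1]
  I: [-1  1 -1]
Echelon form has 2 nonzero rows (pivots: X1,X2)
3 vars − rank 2 = 1 Π group

1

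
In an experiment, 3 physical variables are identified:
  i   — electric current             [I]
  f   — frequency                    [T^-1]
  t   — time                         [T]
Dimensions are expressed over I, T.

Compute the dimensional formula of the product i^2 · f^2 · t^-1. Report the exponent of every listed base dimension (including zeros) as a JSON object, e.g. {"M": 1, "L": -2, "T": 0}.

Write exponents as rows I,T / cols i,f,t:
  I: [ 1  0  0]
  T: [ 0 -1  1]
  [I]: (2)·1+(2)·0+(-1)·0 = 2
  [T]: (2)·0+(2)·-1+(-1)·1 = -3
⇒ I^2 T^-3

{"I": 2, "T": -3}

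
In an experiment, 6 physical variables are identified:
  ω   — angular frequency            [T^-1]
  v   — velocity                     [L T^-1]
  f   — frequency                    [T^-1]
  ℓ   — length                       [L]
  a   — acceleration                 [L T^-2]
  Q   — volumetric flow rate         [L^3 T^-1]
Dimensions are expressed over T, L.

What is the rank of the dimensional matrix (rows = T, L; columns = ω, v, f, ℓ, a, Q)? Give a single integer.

2

Dimensional matrix (T×L by ω×v×f×ℓ×a×Q):
  T: [-1 -1 -1  0 -2 -1]
  L: [ 0  1  0  1  1  3]
Row reduction gives pivot columns ω,v; rank = 2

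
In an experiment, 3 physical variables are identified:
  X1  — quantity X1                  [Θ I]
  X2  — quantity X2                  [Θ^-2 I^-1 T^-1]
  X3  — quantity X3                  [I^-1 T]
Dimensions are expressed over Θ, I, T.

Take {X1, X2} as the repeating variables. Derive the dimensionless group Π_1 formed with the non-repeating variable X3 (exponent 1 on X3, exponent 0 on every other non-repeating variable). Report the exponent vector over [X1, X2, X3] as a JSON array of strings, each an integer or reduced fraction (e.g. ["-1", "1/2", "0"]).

Write exponents as rows Θ,I,T / cols X1,X2,X3:
  Θ: [ 1 -2  0]
  I: [ 1 -1 -1]
  T: [ 0 -1  1]
RREF → pivots at {X1,X2} ⇒ r = 2
Repeat: X1,X2; free: X3
RREF:
  r0: [   1    0   -2]
  r1: [   0    1   -1]
  r2: [   0    0    0]
Fix exponent of X3 at 1; solve each RREF row for its pivot's exponent:
  r0: exp(X1) + (-2)·1 = 0 ⇒ exp(X1) = 2
  r1: exp(X2) + (-1)·1 = 0 ⇒ exp(X2) = 1
Π_1 = X1^2 · X2 · X3

["2", "1", "1"]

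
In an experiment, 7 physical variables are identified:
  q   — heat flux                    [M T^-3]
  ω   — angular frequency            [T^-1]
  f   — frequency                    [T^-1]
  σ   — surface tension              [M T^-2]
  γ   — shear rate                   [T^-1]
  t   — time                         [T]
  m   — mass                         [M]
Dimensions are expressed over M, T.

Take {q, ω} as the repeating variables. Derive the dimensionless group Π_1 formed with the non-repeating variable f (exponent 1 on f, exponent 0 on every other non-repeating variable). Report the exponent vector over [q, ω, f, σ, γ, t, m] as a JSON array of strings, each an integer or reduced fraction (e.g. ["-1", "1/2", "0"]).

["0", "-1", "1", "0", "0", "0", "0"]

Exponent matrix [M,T] × [q,ω,f,σ,γ,t,m]:
  M: [ 1  0  0  1  0  0  1]
  T: [-3 -1 -1 -2 -1  1  0]
RREF → pivots at {q,ω} ⇒ r = 2
Repeat: q,ω; free: f,σ,γ,t,m
RREF:
  r0: [   1    0    0    1    0    0    1]
  r1: [   0    1    1   -1    1   -1   -3]
Fix exponent of f at 1, σ at 0, γ at 0, t at 0, m at 0; solve each RREF row for its pivot's exponent:
  r0: exp(q) + (0)·1 = 0 ⇒ exp(q) = 0
  r1: exp(ω) + (1)·1 = 0 ⇒ exp(ω) = -1
Π_1 = ω^-1 · f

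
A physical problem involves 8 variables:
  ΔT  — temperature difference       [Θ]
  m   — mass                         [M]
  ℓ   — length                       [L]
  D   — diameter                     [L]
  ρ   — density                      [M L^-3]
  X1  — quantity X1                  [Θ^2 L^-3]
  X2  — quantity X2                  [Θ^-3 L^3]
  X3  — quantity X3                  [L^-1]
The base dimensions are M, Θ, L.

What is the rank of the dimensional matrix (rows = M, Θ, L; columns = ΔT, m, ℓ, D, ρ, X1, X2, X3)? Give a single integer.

Exponent matrix [M,Θ,L] × [ΔT,m,ℓ,D,ρ,X1,X2,X3]:
  M: [ 0  1  0  0  1  0  0  0]
  Θ: [ 1  0  0  0  0  2 -3  0]
  L: [ 0  0  1  1 -3 -3  3 -1]
Echelon form has 3 nonzero rows (pivots: ΔT,m,ℓ)

3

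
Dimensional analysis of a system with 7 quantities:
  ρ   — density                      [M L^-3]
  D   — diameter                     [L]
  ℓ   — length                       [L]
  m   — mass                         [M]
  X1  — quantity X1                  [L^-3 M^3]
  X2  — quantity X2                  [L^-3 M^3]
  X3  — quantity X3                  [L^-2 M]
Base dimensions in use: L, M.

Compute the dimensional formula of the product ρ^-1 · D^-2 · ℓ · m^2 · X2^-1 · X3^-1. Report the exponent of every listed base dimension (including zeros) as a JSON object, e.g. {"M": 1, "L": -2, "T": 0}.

{"L": 7, "M": -3}

Dimensional matrix (L×M by ρ×D×ℓ×m×X1×X2×X3):
  L: [-3  1  1  0 -3 -3 -2]
  M: [ 1  0  0  1  3  3  1]
  [L]: (-1)·-3+(-2)·1+(1)·1+(2)·0+(-1)·-3+(-1)·-2 = 7
  [M]: (-1)·1+(-2)·0+(1)·0+(2)·1+(-1)·3+(-1)·1 = -3
⇒ L^7 M^-3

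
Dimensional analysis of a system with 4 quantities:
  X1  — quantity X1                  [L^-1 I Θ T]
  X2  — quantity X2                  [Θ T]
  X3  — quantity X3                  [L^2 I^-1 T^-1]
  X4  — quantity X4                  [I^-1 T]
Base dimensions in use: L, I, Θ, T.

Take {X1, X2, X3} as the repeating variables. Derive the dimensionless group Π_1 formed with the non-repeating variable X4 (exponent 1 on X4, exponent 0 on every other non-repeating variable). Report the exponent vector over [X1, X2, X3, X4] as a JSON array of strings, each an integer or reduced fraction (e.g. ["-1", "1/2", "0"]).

Exponent matrix [L,I,Θ,T] × [X1,X2,X3,X4]:
  L: [-1  0  2  0]
  I: [ 1  0 -1 -1]
  Θ: [ 1  1  0  0]
  T: [ 1  1 -1  1]
Echelon form has 3 nonzero rows (pivots: X1,X2,X3)
Repeat: X1,X2,X3; free: X4
RREF:
  r0: [   1    0    0   -2]
  r1: [   0    1    0    2]
  r2: [   0    0    1   -1]
  r3: [   0    0    0    0]
Fix exponent of X4 at 1; solve each RREF row for its pivot's exponent:
  r0: exp(X1) + (-2)·1 = 0 ⇒ exp(X1) = 2
  r1: exp(X2) + (2)·1 = 0 ⇒ exp(X2) = -2
  r2: exp(X3) + (-1)·1 = 0 ⇒ exp(X3) = 1
Π_1 = X1^2 · X2^-2 · X3 · X4

["2", "-2", "1", "1"]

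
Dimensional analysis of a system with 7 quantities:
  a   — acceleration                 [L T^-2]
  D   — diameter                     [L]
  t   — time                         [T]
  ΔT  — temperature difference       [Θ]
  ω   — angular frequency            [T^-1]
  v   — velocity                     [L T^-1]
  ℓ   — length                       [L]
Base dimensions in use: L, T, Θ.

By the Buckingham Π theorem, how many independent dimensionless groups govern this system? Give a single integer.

4

Exponent matrix [L,T,Θ] × [a,D,t,ΔT,ω,v,ℓ]:
  L: [ 1  1  0  0  0  1  1]
  T: [-2  0  1  0 -1 -1  0]
  Θ: [ 0  0  0  1  0  0  0]
Row reduction gives pivot columns a,D,ΔT; rank = 3
Π count = n − r = 7 − 3 = 4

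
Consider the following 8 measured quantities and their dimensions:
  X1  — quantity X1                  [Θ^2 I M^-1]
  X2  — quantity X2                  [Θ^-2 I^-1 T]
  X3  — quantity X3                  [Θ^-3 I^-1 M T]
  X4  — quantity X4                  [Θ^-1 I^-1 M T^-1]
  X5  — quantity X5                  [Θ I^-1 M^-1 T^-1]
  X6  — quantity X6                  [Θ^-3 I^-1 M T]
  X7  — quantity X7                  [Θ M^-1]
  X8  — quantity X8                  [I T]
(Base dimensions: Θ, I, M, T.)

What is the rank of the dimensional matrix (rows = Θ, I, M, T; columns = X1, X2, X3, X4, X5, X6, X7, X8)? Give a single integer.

3

Exponent matrix [Θ,I,M,T] × [X1,X2,X3,X4,X5,X6,X7,X8]:
  Θ: [ 2 -2 -3 -1  1 -3  1  0]
  I: [ 1 -1 -1 -1 -1 -1  0  1]
  M: [-1  0  1  1 -1  1 -1  0]
  T: [ 0  1  1 -1 -1  1  0  1]
Echelon form has 3 nonzero rows (pivots: X1,X2,X3)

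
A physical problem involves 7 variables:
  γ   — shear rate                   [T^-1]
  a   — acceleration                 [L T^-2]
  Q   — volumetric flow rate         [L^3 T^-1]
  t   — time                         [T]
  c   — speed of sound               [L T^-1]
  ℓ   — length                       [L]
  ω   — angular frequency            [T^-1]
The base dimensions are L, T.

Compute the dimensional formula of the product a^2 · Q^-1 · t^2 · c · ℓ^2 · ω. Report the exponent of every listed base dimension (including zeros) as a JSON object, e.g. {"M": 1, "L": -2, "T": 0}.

Dimensional matrix (L×T by γ×a×Q×t×c×ℓ×ω):
  L: [ 0  1  3  0  1  1  0]
  T: [-1 -2 -1  1 -1  0 -1]
  [L]: (2)·1+(-1)·3+(2)·0+(1)·1+(2)·1+(1)·0 = 2
  [T]: (2)·-2+(-1)·-1+(2)·1+(1)·-1+(2)·0+(1)·-1 = -3
⇒ L^2 T^-3

{"L": 2, "T": -3}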